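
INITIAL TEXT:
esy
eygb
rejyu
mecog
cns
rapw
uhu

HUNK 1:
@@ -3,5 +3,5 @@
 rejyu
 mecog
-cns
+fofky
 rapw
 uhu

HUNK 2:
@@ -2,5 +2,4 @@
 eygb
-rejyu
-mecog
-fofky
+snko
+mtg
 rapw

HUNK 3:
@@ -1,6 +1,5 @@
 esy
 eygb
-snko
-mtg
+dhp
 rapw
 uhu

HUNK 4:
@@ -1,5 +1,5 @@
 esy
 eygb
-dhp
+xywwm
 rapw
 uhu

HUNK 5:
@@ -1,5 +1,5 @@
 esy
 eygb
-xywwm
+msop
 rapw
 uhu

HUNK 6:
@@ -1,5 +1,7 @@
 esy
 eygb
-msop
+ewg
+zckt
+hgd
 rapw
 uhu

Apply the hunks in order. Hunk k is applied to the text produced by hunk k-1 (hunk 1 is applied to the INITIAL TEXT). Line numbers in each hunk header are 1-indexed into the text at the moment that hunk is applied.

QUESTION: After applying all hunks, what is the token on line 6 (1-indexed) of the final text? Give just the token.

Hunk 1: at line 3 remove [cns] add [fofky] -> 7 lines: esy eygb rejyu mecog fofky rapw uhu
Hunk 2: at line 2 remove [rejyu,mecog,fofky] add [snko,mtg] -> 6 lines: esy eygb snko mtg rapw uhu
Hunk 3: at line 1 remove [snko,mtg] add [dhp] -> 5 lines: esy eygb dhp rapw uhu
Hunk 4: at line 1 remove [dhp] add [xywwm] -> 5 lines: esy eygb xywwm rapw uhu
Hunk 5: at line 1 remove [xywwm] add [msop] -> 5 lines: esy eygb msop rapw uhu
Hunk 6: at line 1 remove [msop] add [ewg,zckt,hgd] -> 7 lines: esy eygb ewg zckt hgd rapw uhu
Final line 6: rapw

Answer: rapw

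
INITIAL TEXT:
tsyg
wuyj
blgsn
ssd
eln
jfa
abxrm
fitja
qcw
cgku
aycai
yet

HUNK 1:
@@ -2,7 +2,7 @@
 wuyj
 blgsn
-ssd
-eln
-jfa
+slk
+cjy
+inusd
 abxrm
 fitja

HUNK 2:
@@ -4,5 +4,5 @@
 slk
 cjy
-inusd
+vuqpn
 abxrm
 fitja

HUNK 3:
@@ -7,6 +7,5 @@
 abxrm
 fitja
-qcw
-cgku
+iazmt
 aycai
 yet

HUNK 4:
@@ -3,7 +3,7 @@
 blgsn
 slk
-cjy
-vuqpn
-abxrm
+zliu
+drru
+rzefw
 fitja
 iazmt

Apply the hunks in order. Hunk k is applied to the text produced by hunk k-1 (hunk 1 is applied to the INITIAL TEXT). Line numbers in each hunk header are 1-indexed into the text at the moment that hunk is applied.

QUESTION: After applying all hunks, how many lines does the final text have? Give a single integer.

Hunk 1: at line 2 remove [ssd,eln,jfa] add [slk,cjy,inusd] -> 12 lines: tsyg wuyj blgsn slk cjy inusd abxrm fitja qcw cgku aycai yet
Hunk 2: at line 4 remove [inusd] add [vuqpn] -> 12 lines: tsyg wuyj blgsn slk cjy vuqpn abxrm fitja qcw cgku aycai yet
Hunk 3: at line 7 remove [qcw,cgku] add [iazmt] -> 11 lines: tsyg wuyj blgsn slk cjy vuqpn abxrm fitja iazmt aycai yet
Hunk 4: at line 3 remove [cjy,vuqpn,abxrm] add [zliu,drru,rzefw] -> 11 lines: tsyg wuyj blgsn slk zliu drru rzefw fitja iazmt aycai yet
Final line count: 11

Answer: 11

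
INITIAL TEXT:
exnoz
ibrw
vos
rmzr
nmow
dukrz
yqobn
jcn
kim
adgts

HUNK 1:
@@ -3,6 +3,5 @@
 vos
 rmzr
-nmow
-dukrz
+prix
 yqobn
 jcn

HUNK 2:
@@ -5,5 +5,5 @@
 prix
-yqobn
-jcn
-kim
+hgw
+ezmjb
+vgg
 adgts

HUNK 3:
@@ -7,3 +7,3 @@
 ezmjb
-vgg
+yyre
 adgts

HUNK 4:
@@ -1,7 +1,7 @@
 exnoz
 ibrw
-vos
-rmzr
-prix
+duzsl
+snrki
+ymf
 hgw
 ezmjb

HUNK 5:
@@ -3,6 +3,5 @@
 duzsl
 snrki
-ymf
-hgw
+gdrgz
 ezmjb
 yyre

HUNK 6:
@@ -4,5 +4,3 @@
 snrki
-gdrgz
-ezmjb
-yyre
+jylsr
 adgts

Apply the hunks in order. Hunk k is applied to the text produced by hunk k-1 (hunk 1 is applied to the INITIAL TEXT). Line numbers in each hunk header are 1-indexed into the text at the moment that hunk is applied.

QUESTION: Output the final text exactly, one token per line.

Hunk 1: at line 3 remove [nmow,dukrz] add [prix] -> 9 lines: exnoz ibrw vos rmzr prix yqobn jcn kim adgts
Hunk 2: at line 5 remove [yqobn,jcn,kim] add [hgw,ezmjb,vgg] -> 9 lines: exnoz ibrw vos rmzr prix hgw ezmjb vgg adgts
Hunk 3: at line 7 remove [vgg] add [yyre] -> 9 lines: exnoz ibrw vos rmzr prix hgw ezmjb yyre adgts
Hunk 4: at line 1 remove [vos,rmzr,prix] add [duzsl,snrki,ymf] -> 9 lines: exnoz ibrw duzsl snrki ymf hgw ezmjb yyre adgts
Hunk 5: at line 3 remove [ymf,hgw] add [gdrgz] -> 8 lines: exnoz ibrw duzsl snrki gdrgz ezmjb yyre adgts
Hunk 6: at line 4 remove [gdrgz,ezmjb,yyre] add [jylsr] -> 6 lines: exnoz ibrw duzsl snrki jylsr adgts

Answer: exnoz
ibrw
duzsl
snrki
jylsr
adgts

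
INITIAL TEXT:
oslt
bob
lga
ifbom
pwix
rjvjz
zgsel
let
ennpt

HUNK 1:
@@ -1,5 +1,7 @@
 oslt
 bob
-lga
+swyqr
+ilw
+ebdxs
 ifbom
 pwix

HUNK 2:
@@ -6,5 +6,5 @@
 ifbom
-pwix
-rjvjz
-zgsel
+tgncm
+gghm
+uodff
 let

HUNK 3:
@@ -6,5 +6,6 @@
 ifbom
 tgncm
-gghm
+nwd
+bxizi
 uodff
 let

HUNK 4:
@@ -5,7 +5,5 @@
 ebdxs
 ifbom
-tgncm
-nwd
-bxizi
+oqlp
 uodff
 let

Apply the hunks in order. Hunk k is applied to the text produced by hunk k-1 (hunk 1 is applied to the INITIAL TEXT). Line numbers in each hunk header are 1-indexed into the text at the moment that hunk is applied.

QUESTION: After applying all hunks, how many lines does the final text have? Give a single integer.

Hunk 1: at line 1 remove [lga] add [swyqr,ilw,ebdxs] -> 11 lines: oslt bob swyqr ilw ebdxs ifbom pwix rjvjz zgsel let ennpt
Hunk 2: at line 6 remove [pwix,rjvjz,zgsel] add [tgncm,gghm,uodff] -> 11 lines: oslt bob swyqr ilw ebdxs ifbom tgncm gghm uodff let ennpt
Hunk 3: at line 6 remove [gghm] add [nwd,bxizi] -> 12 lines: oslt bob swyqr ilw ebdxs ifbom tgncm nwd bxizi uodff let ennpt
Hunk 4: at line 5 remove [tgncm,nwd,bxizi] add [oqlp] -> 10 lines: oslt bob swyqr ilw ebdxs ifbom oqlp uodff let ennpt
Final line count: 10

Answer: 10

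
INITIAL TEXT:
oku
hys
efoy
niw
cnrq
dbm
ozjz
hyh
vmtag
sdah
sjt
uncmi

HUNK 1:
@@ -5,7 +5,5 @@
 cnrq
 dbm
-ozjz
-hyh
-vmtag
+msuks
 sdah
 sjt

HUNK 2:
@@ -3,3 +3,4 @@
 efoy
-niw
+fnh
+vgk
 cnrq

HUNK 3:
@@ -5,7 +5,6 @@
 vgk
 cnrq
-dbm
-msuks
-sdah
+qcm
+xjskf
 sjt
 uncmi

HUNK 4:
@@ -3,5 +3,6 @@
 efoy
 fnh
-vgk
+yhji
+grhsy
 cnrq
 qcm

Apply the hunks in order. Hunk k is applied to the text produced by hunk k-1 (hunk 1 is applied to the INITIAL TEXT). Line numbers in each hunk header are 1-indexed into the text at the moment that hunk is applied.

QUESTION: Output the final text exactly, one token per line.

Hunk 1: at line 5 remove [ozjz,hyh,vmtag] add [msuks] -> 10 lines: oku hys efoy niw cnrq dbm msuks sdah sjt uncmi
Hunk 2: at line 3 remove [niw] add [fnh,vgk] -> 11 lines: oku hys efoy fnh vgk cnrq dbm msuks sdah sjt uncmi
Hunk 3: at line 5 remove [dbm,msuks,sdah] add [qcm,xjskf] -> 10 lines: oku hys efoy fnh vgk cnrq qcm xjskf sjt uncmi
Hunk 4: at line 3 remove [vgk] add [yhji,grhsy] -> 11 lines: oku hys efoy fnh yhji grhsy cnrq qcm xjskf sjt uncmi

Answer: oku
hys
efoy
fnh
yhji
grhsy
cnrq
qcm
xjskf
sjt
uncmi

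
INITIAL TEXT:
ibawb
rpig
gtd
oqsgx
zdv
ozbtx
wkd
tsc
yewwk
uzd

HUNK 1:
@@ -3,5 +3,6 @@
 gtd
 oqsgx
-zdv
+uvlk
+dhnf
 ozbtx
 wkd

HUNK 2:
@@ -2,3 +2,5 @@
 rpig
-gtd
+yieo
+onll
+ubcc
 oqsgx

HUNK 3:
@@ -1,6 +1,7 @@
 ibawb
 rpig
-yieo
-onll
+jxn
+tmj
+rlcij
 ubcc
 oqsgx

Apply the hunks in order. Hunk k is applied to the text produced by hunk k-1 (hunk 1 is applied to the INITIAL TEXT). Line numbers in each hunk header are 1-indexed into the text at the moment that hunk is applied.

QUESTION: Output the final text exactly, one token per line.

Answer: ibawb
rpig
jxn
tmj
rlcij
ubcc
oqsgx
uvlk
dhnf
ozbtx
wkd
tsc
yewwk
uzd

Derivation:
Hunk 1: at line 3 remove [zdv] add [uvlk,dhnf] -> 11 lines: ibawb rpig gtd oqsgx uvlk dhnf ozbtx wkd tsc yewwk uzd
Hunk 2: at line 2 remove [gtd] add [yieo,onll,ubcc] -> 13 lines: ibawb rpig yieo onll ubcc oqsgx uvlk dhnf ozbtx wkd tsc yewwk uzd
Hunk 3: at line 1 remove [yieo,onll] add [jxn,tmj,rlcij] -> 14 lines: ibawb rpig jxn tmj rlcij ubcc oqsgx uvlk dhnf ozbtx wkd tsc yewwk uzd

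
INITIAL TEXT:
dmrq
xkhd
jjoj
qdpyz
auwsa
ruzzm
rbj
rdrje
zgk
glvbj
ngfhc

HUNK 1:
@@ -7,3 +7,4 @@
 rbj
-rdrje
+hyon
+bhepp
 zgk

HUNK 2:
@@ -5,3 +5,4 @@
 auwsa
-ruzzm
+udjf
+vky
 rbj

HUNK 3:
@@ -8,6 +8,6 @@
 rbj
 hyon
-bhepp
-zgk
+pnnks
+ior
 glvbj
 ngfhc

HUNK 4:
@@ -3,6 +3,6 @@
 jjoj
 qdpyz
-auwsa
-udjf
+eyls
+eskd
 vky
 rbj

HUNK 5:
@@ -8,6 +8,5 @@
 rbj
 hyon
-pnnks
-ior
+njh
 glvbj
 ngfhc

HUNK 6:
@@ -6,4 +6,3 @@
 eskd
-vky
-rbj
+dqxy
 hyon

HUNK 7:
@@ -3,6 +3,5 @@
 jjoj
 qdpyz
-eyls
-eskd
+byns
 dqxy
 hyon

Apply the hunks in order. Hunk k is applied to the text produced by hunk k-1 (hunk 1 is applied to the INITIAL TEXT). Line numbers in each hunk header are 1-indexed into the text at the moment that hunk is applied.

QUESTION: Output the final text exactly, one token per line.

Answer: dmrq
xkhd
jjoj
qdpyz
byns
dqxy
hyon
njh
glvbj
ngfhc

Derivation:
Hunk 1: at line 7 remove [rdrje] add [hyon,bhepp] -> 12 lines: dmrq xkhd jjoj qdpyz auwsa ruzzm rbj hyon bhepp zgk glvbj ngfhc
Hunk 2: at line 5 remove [ruzzm] add [udjf,vky] -> 13 lines: dmrq xkhd jjoj qdpyz auwsa udjf vky rbj hyon bhepp zgk glvbj ngfhc
Hunk 3: at line 8 remove [bhepp,zgk] add [pnnks,ior] -> 13 lines: dmrq xkhd jjoj qdpyz auwsa udjf vky rbj hyon pnnks ior glvbj ngfhc
Hunk 4: at line 3 remove [auwsa,udjf] add [eyls,eskd] -> 13 lines: dmrq xkhd jjoj qdpyz eyls eskd vky rbj hyon pnnks ior glvbj ngfhc
Hunk 5: at line 8 remove [pnnks,ior] add [njh] -> 12 lines: dmrq xkhd jjoj qdpyz eyls eskd vky rbj hyon njh glvbj ngfhc
Hunk 6: at line 6 remove [vky,rbj] add [dqxy] -> 11 lines: dmrq xkhd jjoj qdpyz eyls eskd dqxy hyon njh glvbj ngfhc
Hunk 7: at line 3 remove [eyls,eskd] add [byns] -> 10 lines: dmrq xkhd jjoj qdpyz byns dqxy hyon njh glvbj ngfhc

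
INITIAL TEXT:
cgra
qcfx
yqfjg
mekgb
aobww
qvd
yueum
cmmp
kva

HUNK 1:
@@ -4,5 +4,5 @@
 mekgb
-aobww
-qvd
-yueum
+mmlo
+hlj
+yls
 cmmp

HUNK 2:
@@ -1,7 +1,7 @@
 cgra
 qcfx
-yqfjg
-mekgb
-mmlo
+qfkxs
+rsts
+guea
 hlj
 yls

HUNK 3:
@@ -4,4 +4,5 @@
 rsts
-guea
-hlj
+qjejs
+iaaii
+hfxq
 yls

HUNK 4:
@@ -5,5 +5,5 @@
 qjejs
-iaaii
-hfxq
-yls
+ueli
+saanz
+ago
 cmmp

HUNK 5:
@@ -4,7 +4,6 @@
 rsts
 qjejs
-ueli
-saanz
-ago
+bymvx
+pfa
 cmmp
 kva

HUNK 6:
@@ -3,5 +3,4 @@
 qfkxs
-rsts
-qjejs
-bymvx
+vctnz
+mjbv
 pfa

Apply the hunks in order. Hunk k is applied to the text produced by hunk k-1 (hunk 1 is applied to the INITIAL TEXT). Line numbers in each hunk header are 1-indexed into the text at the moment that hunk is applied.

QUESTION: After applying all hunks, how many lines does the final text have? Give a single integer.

Answer: 8

Derivation:
Hunk 1: at line 4 remove [aobww,qvd,yueum] add [mmlo,hlj,yls] -> 9 lines: cgra qcfx yqfjg mekgb mmlo hlj yls cmmp kva
Hunk 2: at line 1 remove [yqfjg,mekgb,mmlo] add [qfkxs,rsts,guea] -> 9 lines: cgra qcfx qfkxs rsts guea hlj yls cmmp kva
Hunk 3: at line 4 remove [guea,hlj] add [qjejs,iaaii,hfxq] -> 10 lines: cgra qcfx qfkxs rsts qjejs iaaii hfxq yls cmmp kva
Hunk 4: at line 5 remove [iaaii,hfxq,yls] add [ueli,saanz,ago] -> 10 lines: cgra qcfx qfkxs rsts qjejs ueli saanz ago cmmp kva
Hunk 5: at line 4 remove [ueli,saanz,ago] add [bymvx,pfa] -> 9 lines: cgra qcfx qfkxs rsts qjejs bymvx pfa cmmp kva
Hunk 6: at line 3 remove [rsts,qjejs,bymvx] add [vctnz,mjbv] -> 8 lines: cgra qcfx qfkxs vctnz mjbv pfa cmmp kva
Final line count: 8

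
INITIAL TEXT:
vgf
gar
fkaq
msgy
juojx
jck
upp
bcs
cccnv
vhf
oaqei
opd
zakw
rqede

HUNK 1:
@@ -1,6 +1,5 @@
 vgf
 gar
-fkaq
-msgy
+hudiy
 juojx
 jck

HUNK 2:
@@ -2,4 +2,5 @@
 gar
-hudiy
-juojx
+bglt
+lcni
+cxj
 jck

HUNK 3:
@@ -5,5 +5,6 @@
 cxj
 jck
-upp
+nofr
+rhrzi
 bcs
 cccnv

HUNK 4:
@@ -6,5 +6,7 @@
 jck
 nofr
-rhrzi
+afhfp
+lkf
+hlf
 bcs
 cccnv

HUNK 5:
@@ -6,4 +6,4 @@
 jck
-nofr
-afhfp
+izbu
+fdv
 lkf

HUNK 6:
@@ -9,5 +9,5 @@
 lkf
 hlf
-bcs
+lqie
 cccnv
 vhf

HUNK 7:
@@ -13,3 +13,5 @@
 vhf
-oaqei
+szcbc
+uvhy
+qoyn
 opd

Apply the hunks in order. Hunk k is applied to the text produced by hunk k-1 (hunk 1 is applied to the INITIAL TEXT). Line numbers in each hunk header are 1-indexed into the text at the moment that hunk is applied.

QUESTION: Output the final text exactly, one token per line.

Answer: vgf
gar
bglt
lcni
cxj
jck
izbu
fdv
lkf
hlf
lqie
cccnv
vhf
szcbc
uvhy
qoyn
opd
zakw
rqede

Derivation:
Hunk 1: at line 1 remove [fkaq,msgy] add [hudiy] -> 13 lines: vgf gar hudiy juojx jck upp bcs cccnv vhf oaqei opd zakw rqede
Hunk 2: at line 2 remove [hudiy,juojx] add [bglt,lcni,cxj] -> 14 lines: vgf gar bglt lcni cxj jck upp bcs cccnv vhf oaqei opd zakw rqede
Hunk 3: at line 5 remove [upp] add [nofr,rhrzi] -> 15 lines: vgf gar bglt lcni cxj jck nofr rhrzi bcs cccnv vhf oaqei opd zakw rqede
Hunk 4: at line 6 remove [rhrzi] add [afhfp,lkf,hlf] -> 17 lines: vgf gar bglt lcni cxj jck nofr afhfp lkf hlf bcs cccnv vhf oaqei opd zakw rqede
Hunk 5: at line 6 remove [nofr,afhfp] add [izbu,fdv] -> 17 lines: vgf gar bglt lcni cxj jck izbu fdv lkf hlf bcs cccnv vhf oaqei opd zakw rqede
Hunk 6: at line 9 remove [bcs] add [lqie] -> 17 lines: vgf gar bglt lcni cxj jck izbu fdv lkf hlf lqie cccnv vhf oaqei opd zakw rqede
Hunk 7: at line 13 remove [oaqei] add [szcbc,uvhy,qoyn] -> 19 lines: vgf gar bglt lcni cxj jck izbu fdv lkf hlf lqie cccnv vhf szcbc uvhy qoyn opd zakw rqede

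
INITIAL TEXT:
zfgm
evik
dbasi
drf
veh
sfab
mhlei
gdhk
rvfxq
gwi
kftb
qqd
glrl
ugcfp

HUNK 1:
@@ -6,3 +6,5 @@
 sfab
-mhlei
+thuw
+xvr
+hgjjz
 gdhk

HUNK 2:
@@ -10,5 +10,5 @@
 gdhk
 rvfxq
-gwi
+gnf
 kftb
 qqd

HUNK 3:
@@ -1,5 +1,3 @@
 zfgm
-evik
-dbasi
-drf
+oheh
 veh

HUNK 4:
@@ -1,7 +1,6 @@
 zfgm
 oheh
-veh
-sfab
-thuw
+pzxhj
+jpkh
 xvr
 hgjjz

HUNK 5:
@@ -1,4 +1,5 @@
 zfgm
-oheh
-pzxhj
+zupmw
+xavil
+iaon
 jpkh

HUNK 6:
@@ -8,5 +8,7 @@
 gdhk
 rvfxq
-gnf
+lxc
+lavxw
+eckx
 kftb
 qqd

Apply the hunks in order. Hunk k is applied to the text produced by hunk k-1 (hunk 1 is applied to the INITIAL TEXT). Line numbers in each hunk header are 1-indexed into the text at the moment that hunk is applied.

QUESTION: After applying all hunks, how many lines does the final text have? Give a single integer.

Answer: 16

Derivation:
Hunk 1: at line 6 remove [mhlei] add [thuw,xvr,hgjjz] -> 16 lines: zfgm evik dbasi drf veh sfab thuw xvr hgjjz gdhk rvfxq gwi kftb qqd glrl ugcfp
Hunk 2: at line 10 remove [gwi] add [gnf] -> 16 lines: zfgm evik dbasi drf veh sfab thuw xvr hgjjz gdhk rvfxq gnf kftb qqd glrl ugcfp
Hunk 3: at line 1 remove [evik,dbasi,drf] add [oheh] -> 14 lines: zfgm oheh veh sfab thuw xvr hgjjz gdhk rvfxq gnf kftb qqd glrl ugcfp
Hunk 4: at line 1 remove [veh,sfab,thuw] add [pzxhj,jpkh] -> 13 lines: zfgm oheh pzxhj jpkh xvr hgjjz gdhk rvfxq gnf kftb qqd glrl ugcfp
Hunk 5: at line 1 remove [oheh,pzxhj] add [zupmw,xavil,iaon] -> 14 lines: zfgm zupmw xavil iaon jpkh xvr hgjjz gdhk rvfxq gnf kftb qqd glrl ugcfp
Hunk 6: at line 8 remove [gnf] add [lxc,lavxw,eckx] -> 16 lines: zfgm zupmw xavil iaon jpkh xvr hgjjz gdhk rvfxq lxc lavxw eckx kftb qqd glrl ugcfp
Final line count: 16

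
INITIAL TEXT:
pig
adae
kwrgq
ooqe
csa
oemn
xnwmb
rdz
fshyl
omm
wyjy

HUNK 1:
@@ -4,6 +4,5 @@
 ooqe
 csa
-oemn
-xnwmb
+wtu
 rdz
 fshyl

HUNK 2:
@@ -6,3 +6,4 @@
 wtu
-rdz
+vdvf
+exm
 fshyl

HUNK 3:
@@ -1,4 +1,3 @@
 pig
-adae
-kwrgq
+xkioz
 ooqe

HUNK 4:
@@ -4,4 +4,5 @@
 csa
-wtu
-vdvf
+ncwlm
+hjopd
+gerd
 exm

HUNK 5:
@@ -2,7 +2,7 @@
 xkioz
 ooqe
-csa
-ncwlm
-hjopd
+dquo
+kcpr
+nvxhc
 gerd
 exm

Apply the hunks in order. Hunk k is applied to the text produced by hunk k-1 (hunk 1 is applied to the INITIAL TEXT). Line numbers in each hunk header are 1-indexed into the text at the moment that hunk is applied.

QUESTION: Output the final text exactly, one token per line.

Answer: pig
xkioz
ooqe
dquo
kcpr
nvxhc
gerd
exm
fshyl
omm
wyjy

Derivation:
Hunk 1: at line 4 remove [oemn,xnwmb] add [wtu] -> 10 lines: pig adae kwrgq ooqe csa wtu rdz fshyl omm wyjy
Hunk 2: at line 6 remove [rdz] add [vdvf,exm] -> 11 lines: pig adae kwrgq ooqe csa wtu vdvf exm fshyl omm wyjy
Hunk 3: at line 1 remove [adae,kwrgq] add [xkioz] -> 10 lines: pig xkioz ooqe csa wtu vdvf exm fshyl omm wyjy
Hunk 4: at line 4 remove [wtu,vdvf] add [ncwlm,hjopd,gerd] -> 11 lines: pig xkioz ooqe csa ncwlm hjopd gerd exm fshyl omm wyjy
Hunk 5: at line 2 remove [csa,ncwlm,hjopd] add [dquo,kcpr,nvxhc] -> 11 lines: pig xkioz ooqe dquo kcpr nvxhc gerd exm fshyl omm wyjy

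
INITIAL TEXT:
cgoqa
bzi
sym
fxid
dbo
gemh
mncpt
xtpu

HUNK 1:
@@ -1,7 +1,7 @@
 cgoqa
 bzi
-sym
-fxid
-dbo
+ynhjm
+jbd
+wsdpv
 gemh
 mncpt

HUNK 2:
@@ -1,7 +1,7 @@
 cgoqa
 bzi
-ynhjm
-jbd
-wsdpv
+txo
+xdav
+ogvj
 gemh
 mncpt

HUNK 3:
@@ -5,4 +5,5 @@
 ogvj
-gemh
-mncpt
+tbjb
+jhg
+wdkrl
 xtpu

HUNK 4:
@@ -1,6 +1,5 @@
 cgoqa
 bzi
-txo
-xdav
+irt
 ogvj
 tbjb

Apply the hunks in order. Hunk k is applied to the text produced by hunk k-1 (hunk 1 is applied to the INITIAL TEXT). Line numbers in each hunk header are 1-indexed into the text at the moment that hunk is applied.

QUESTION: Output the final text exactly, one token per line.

Hunk 1: at line 1 remove [sym,fxid,dbo] add [ynhjm,jbd,wsdpv] -> 8 lines: cgoqa bzi ynhjm jbd wsdpv gemh mncpt xtpu
Hunk 2: at line 1 remove [ynhjm,jbd,wsdpv] add [txo,xdav,ogvj] -> 8 lines: cgoqa bzi txo xdav ogvj gemh mncpt xtpu
Hunk 3: at line 5 remove [gemh,mncpt] add [tbjb,jhg,wdkrl] -> 9 lines: cgoqa bzi txo xdav ogvj tbjb jhg wdkrl xtpu
Hunk 4: at line 1 remove [txo,xdav] add [irt] -> 8 lines: cgoqa bzi irt ogvj tbjb jhg wdkrl xtpu

Answer: cgoqa
bzi
irt
ogvj
tbjb
jhg
wdkrl
xtpu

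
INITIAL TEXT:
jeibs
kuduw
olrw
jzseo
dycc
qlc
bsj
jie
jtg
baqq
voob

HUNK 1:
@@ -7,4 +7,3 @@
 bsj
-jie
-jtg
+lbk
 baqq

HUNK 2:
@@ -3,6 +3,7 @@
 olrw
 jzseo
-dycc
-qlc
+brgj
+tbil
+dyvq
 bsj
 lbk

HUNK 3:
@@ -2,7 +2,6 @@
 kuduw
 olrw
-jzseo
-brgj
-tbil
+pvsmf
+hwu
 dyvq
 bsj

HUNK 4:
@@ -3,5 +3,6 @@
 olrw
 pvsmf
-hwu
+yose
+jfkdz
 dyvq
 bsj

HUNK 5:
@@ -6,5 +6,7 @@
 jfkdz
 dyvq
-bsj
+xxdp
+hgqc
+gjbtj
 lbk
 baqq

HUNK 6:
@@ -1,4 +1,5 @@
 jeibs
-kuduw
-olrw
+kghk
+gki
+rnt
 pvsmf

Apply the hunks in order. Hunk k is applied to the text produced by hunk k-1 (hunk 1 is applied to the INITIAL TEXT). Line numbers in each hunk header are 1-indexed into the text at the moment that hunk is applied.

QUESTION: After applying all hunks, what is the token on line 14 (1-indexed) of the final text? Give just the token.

Hunk 1: at line 7 remove [jie,jtg] add [lbk] -> 10 lines: jeibs kuduw olrw jzseo dycc qlc bsj lbk baqq voob
Hunk 2: at line 3 remove [dycc,qlc] add [brgj,tbil,dyvq] -> 11 lines: jeibs kuduw olrw jzseo brgj tbil dyvq bsj lbk baqq voob
Hunk 3: at line 2 remove [jzseo,brgj,tbil] add [pvsmf,hwu] -> 10 lines: jeibs kuduw olrw pvsmf hwu dyvq bsj lbk baqq voob
Hunk 4: at line 3 remove [hwu] add [yose,jfkdz] -> 11 lines: jeibs kuduw olrw pvsmf yose jfkdz dyvq bsj lbk baqq voob
Hunk 5: at line 6 remove [bsj] add [xxdp,hgqc,gjbtj] -> 13 lines: jeibs kuduw olrw pvsmf yose jfkdz dyvq xxdp hgqc gjbtj lbk baqq voob
Hunk 6: at line 1 remove [kuduw,olrw] add [kghk,gki,rnt] -> 14 lines: jeibs kghk gki rnt pvsmf yose jfkdz dyvq xxdp hgqc gjbtj lbk baqq voob
Final line 14: voob

Answer: voob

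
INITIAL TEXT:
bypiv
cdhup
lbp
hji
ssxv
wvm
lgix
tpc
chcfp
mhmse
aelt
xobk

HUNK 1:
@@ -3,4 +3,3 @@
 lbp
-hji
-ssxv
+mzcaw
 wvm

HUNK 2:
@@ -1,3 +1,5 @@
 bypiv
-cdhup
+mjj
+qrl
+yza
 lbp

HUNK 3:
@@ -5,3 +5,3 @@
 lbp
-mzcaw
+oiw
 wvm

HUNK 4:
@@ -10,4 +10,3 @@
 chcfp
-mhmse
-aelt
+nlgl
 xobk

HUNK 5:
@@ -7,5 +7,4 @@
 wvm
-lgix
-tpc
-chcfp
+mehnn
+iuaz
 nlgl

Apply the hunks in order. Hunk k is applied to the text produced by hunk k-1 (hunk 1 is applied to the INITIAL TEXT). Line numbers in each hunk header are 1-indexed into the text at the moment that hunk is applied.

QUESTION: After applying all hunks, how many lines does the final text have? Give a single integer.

Answer: 11

Derivation:
Hunk 1: at line 3 remove [hji,ssxv] add [mzcaw] -> 11 lines: bypiv cdhup lbp mzcaw wvm lgix tpc chcfp mhmse aelt xobk
Hunk 2: at line 1 remove [cdhup] add [mjj,qrl,yza] -> 13 lines: bypiv mjj qrl yza lbp mzcaw wvm lgix tpc chcfp mhmse aelt xobk
Hunk 3: at line 5 remove [mzcaw] add [oiw] -> 13 lines: bypiv mjj qrl yza lbp oiw wvm lgix tpc chcfp mhmse aelt xobk
Hunk 4: at line 10 remove [mhmse,aelt] add [nlgl] -> 12 lines: bypiv mjj qrl yza lbp oiw wvm lgix tpc chcfp nlgl xobk
Hunk 5: at line 7 remove [lgix,tpc,chcfp] add [mehnn,iuaz] -> 11 lines: bypiv mjj qrl yza lbp oiw wvm mehnn iuaz nlgl xobk
Final line count: 11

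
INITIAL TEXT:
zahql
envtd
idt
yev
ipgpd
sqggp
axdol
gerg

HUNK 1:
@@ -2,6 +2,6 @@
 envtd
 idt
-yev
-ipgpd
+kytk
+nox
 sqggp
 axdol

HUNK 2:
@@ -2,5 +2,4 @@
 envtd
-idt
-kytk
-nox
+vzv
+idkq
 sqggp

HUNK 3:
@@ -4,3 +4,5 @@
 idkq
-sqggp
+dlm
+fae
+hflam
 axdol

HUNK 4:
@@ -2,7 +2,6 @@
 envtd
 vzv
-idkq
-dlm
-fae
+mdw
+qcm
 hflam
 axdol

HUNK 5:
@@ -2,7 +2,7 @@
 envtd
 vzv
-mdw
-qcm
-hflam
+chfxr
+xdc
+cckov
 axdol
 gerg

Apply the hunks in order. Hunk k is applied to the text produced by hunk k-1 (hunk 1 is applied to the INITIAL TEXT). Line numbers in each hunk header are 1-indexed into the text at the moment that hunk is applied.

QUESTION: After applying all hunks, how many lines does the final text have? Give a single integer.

Answer: 8

Derivation:
Hunk 1: at line 2 remove [yev,ipgpd] add [kytk,nox] -> 8 lines: zahql envtd idt kytk nox sqggp axdol gerg
Hunk 2: at line 2 remove [idt,kytk,nox] add [vzv,idkq] -> 7 lines: zahql envtd vzv idkq sqggp axdol gerg
Hunk 3: at line 4 remove [sqggp] add [dlm,fae,hflam] -> 9 lines: zahql envtd vzv idkq dlm fae hflam axdol gerg
Hunk 4: at line 2 remove [idkq,dlm,fae] add [mdw,qcm] -> 8 lines: zahql envtd vzv mdw qcm hflam axdol gerg
Hunk 5: at line 2 remove [mdw,qcm,hflam] add [chfxr,xdc,cckov] -> 8 lines: zahql envtd vzv chfxr xdc cckov axdol gerg
Final line count: 8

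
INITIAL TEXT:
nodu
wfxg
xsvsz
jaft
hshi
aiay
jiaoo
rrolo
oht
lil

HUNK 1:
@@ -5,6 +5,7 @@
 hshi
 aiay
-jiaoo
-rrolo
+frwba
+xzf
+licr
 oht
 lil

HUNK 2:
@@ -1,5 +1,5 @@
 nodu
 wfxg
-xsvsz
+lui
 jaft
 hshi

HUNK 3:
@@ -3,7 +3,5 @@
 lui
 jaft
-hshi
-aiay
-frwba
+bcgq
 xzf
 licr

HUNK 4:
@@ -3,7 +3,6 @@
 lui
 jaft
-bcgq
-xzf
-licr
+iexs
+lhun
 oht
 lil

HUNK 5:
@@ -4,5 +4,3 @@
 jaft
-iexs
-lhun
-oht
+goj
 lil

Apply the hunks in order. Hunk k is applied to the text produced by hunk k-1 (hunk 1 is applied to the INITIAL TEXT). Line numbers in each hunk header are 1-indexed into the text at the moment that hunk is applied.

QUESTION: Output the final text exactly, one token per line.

Answer: nodu
wfxg
lui
jaft
goj
lil

Derivation:
Hunk 1: at line 5 remove [jiaoo,rrolo] add [frwba,xzf,licr] -> 11 lines: nodu wfxg xsvsz jaft hshi aiay frwba xzf licr oht lil
Hunk 2: at line 1 remove [xsvsz] add [lui] -> 11 lines: nodu wfxg lui jaft hshi aiay frwba xzf licr oht lil
Hunk 3: at line 3 remove [hshi,aiay,frwba] add [bcgq] -> 9 lines: nodu wfxg lui jaft bcgq xzf licr oht lil
Hunk 4: at line 3 remove [bcgq,xzf,licr] add [iexs,lhun] -> 8 lines: nodu wfxg lui jaft iexs lhun oht lil
Hunk 5: at line 4 remove [iexs,lhun,oht] add [goj] -> 6 lines: nodu wfxg lui jaft goj lil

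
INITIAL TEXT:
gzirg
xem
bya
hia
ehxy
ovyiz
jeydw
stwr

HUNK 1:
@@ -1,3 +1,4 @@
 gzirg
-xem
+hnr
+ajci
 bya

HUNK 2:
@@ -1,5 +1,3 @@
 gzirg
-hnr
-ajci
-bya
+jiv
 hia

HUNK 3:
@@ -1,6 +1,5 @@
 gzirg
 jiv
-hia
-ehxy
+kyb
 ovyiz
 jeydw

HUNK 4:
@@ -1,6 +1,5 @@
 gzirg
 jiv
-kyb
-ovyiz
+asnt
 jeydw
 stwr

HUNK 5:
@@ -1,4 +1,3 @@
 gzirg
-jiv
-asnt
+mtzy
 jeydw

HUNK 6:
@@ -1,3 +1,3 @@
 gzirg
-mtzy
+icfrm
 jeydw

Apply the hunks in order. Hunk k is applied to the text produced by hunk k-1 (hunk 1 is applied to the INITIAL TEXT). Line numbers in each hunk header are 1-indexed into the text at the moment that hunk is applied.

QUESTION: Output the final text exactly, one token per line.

Answer: gzirg
icfrm
jeydw
stwr

Derivation:
Hunk 1: at line 1 remove [xem] add [hnr,ajci] -> 9 lines: gzirg hnr ajci bya hia ehxy ovyiz jeydw stwr
Hunk 2: at line 1 remove [hnr,ajci,bya] add [jiv] -> 7 lines: gzirg jiv hia ehxy ovyiz jeydw stwr
Hunk 3: at line 1 remove [hia,ehxy] add [kyb] -> 6 lines: gzirg jiv kyb ovyiz jeydw stwr
Hunk 4: at line 1 remove [kyb,ovyiz] add [asnt] -> 5 lines: gzirg jiv asnt jeydw stwr
Hunk 5: at line 1 remove [jiv,asnt] add [mtzy] -> 4 lines: gzirg mtzy jeydw stwr
Hunk 6: at line 1 remove [mtzy] add [icfrm] -> 4 lines: gzirg icfrm jeydw stwr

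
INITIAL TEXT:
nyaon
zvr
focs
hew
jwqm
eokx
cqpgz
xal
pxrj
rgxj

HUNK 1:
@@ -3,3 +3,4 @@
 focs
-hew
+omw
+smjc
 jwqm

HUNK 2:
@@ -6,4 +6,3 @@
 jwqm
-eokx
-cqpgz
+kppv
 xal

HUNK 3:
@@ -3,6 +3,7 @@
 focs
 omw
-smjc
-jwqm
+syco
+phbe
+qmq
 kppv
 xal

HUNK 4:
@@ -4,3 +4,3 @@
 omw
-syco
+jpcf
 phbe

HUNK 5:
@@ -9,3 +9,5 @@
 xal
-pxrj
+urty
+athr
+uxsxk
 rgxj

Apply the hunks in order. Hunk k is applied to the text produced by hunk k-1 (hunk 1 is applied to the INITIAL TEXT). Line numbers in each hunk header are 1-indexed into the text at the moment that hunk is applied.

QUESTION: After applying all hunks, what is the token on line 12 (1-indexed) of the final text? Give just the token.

Answer: uxsxk

Derivation:
Hunk 1: at line 3 remove [hew] add [omw,smjc] -> 11 lines: nyaon zvr focs omw smjc jwqm eokx cqpgz xal pxrj rgxj
Hunk 2: at line 6 remove [eokx,cqpgz] add [kppv] -> 10 lines: nyaon zvr focs omw smjc jwqm kppv xal pxrj rgxj
Hunk 3: at line 3 remove [smjc,jwqm] add [syco,phbe,qmq] -> 11 lines: nyaon zvr focs omw syco phbe qmq kppv xal pxrj rgxj
Hunk 4: at line 4 remove [syco] add [jpcf] -> 11 lines: nyaon zvr focs omw jpcf phbe qmq kppv xal pxrj rgxj
Hunk 5: at line 9 remove [pxrj] add [urty,athr,uxsxk] -> 13 lines: nyaon zvr focs omw jpcf phbe qmq kppv xal urty athr uxsxk rgxj
Final line 12: uxsxk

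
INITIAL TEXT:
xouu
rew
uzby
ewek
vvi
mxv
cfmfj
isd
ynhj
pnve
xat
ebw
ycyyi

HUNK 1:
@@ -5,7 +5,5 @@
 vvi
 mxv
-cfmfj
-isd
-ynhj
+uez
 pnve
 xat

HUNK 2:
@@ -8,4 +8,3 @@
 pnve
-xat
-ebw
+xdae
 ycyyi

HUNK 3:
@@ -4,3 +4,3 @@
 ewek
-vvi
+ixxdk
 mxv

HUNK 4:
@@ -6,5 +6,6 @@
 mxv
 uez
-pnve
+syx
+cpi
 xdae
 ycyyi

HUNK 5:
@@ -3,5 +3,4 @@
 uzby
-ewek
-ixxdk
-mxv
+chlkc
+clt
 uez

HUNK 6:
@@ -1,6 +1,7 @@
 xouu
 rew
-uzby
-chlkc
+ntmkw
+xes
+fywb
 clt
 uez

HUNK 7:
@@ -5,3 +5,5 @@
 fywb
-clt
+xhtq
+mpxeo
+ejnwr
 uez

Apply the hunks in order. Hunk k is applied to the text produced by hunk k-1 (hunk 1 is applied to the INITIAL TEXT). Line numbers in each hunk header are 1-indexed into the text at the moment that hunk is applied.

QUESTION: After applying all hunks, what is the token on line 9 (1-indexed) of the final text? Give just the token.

Hunk 1: at line 5 remove [cfmfj,isd,ynhj] add [uez] -> 11 lines: xouu rew uzby ewek vvi mxv uez pnve xat ebw ycyyi
Hunk 2: at line 8 remove [xat,ebw] add [xdae] -> 10 lines: xouu rew uzby ewek vvi mxv uez pnve xdae ycyyi
Hunk 3: at line 4 remove [vvi] add [ixxdk] -> 10 lines: xouu rew uzby ewek ixxdk mxv uez pnve xdae ycyyi
Hunk 4: at line 6 remove [pnve] add [syx,cpi] -> 11 lines: xouu rew uzby ewek ixxdk mxv uez syx cpi xdae ycyyi
Hunk 5: at line 3 remove [ewek,ixxdk,mxv] add [chlkc,clt] -> 10 lines: xouu rew uzby chlkc clt uez syx cpi xdae ycyyi
Hunk 6: at line 1 remove [uzby,chlkc] add [ntmkw,xes,fywb] -> 11 lines: xouu rew ntmkw xes fywb clt uez syx cpi xdae ycyyi
Hunk 7: at line 5 remove [clt] add [xhtq,mpxeo,ejnwr] -> 13 lines: xouu rew ntmkw xes fywb xhtq mpxeo ejnwr uez syx cpi xdae ycyyi
Final line 9: uez

Answer: uez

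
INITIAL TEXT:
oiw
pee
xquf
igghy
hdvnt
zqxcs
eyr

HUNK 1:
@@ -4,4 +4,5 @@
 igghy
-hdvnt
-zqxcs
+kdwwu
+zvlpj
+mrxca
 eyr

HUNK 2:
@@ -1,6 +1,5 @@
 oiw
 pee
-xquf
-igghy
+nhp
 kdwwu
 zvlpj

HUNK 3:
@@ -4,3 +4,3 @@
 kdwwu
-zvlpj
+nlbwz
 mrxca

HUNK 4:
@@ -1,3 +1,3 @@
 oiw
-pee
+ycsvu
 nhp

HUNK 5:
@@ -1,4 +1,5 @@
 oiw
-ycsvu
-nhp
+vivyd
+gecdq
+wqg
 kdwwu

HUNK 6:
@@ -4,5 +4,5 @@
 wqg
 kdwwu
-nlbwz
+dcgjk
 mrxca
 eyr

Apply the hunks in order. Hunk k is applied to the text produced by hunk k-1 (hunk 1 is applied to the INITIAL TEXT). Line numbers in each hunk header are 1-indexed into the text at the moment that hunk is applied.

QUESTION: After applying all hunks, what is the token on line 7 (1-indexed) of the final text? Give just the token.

Hunk 1: at line 4 remove [hdvnt,zqxcs] add [kdwwu,zvlpj,mrxca] -> 8 lines: oiw pee xquf igghy kdwwu zvlpj mrxca eyr
Hunk 2: at line 1 remove [xquf,igghy] add [nhp] -> 7 lines: oiw pee nhp kdwwu zvlpj mrxca eyr
Hunk 3: at line 4 remove [zvlpj] add [nlbwz] -> 7 lines: oiw pee nhp kdwwu nlbwz mrxca eyr
Hunk 4: at line 1 remove [pee] add [ycsvu] -> 7 lines: oiw ycsvu nhp kdwwu nlbwz mrxca eyr
Hunk 5: at line 1 remove [ycsvu,nhp] add [vivyd,gecdq,wqg] -> 8 lines: oiw vivyd gecdq wqg kdwwu nlbwz mrxca eyr
Hunk 6: at line 4 remove [nlbwz] add [dcgjk] -> 8 lines: oiw vivyd gecdq wqg kdwwu dcgjk mrxca eyr
Final line 7: mrxca

Answer: mrxca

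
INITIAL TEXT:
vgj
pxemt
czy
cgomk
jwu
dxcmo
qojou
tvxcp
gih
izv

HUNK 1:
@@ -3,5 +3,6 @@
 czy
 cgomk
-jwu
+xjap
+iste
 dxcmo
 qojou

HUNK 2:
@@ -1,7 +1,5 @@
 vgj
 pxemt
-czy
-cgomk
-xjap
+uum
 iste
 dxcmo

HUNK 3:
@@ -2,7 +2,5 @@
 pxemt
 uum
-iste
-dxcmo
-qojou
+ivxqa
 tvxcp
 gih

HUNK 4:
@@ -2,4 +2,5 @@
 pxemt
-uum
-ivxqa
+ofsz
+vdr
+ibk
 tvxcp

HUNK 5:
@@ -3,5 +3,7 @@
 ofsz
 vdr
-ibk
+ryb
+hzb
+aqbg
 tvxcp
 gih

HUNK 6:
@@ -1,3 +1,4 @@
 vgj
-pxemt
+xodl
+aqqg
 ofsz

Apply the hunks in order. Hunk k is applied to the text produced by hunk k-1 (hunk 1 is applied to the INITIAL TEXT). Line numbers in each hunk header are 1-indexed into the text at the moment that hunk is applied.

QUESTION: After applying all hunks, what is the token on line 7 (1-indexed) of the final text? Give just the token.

Answer: hzb

Derivation:
Hunk 1: at line 3 remove [jwu] add [xjap,iste] -> 11 lines: vgj pxemt czy cgomk xjap iste dxcmo qojou tvxcp gih izv
Hunk 2: at line 1 remove [czy,cgomk,xjap] add [uum] -> 9 lines: vgj pxemt uum iste dxcmo qojou tvxcp gih izv
Hunk 3: at line 2 remove [iste,dxcmo,qojou] add [ivxqa] -> 7 lines: vgj pxemt uum ivxqa tvxcp gih izv
Hunk 4: at line 2 remove [uum,ivxqa] add [ofsz,vdr,ibk] -> 8 lines: vgj pxemt ofsz vdr ibk tvxcp gih izv
Hunk 5: at line 3 remove [ibk] add [ryb,hzb,aqbg] -> 10 lines: vgj pxemt ofsz vdr ryb hzb aqbg tvxcp gih izv
Hunk 6: at line 1 remove [pxemt] add [xodl,aqqg] -> 11 lines: vgj xodl aqqg ofsz vdr ryb hzb aqbg tvxcp gih izv
Final line 7: hzb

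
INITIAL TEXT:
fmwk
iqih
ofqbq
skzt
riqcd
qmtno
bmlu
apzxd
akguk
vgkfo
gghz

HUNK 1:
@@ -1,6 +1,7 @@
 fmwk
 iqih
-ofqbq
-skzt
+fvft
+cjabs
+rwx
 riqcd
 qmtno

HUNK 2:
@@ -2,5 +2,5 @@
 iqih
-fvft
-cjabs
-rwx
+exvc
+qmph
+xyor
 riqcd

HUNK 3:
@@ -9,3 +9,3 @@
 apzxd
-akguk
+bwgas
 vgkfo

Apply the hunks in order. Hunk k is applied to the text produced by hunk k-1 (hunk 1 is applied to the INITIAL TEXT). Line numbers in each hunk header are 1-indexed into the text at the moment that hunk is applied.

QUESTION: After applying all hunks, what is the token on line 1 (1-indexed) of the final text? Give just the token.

Answer: fmwk

Derivation:
Hunk 1: at line 1 remove [ofqbq,skzt] add [fvft,cjabs,rwx] -> 12 lines: fmwk iqih fvft cjabs rwx riqcd qmtno bmlu apzxd akguk vgkfo gghz
Hunk 2: at line 2 remove [fvft,cjabs,rwx] add [exvc,qmph,xyor] -> 12 lines: fmwk iqih exvc qmph xyor riqcd qmtno bmlu apzxd akguk vgkfo gghz
Hunk 3: at line 9 remove [akguk] add [bwgas] -> 12 lines: fmwk iqih exvc qmph xyor riqcd qmtno bmlu apzxd bwgas vgkfo gghz
Final line 1: fmwk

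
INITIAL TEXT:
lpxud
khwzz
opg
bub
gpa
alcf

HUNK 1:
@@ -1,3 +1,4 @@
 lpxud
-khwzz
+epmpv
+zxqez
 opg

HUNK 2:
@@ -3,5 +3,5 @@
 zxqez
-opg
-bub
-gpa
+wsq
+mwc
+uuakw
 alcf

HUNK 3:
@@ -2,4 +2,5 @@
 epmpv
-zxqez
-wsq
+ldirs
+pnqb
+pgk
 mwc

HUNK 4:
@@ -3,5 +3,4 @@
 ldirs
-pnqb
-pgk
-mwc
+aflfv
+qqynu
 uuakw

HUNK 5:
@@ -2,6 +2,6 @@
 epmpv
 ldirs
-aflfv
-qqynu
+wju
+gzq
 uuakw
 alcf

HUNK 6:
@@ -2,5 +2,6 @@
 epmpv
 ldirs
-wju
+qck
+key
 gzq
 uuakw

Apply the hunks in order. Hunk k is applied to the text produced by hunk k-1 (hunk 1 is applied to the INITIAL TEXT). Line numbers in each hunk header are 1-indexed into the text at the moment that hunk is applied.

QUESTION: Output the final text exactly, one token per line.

Hunk 1: at line 1 remove [khwzz] add [epmpv,zxqez] -> 7 lines: lpxud epmpv zxqez opg bub gpa alcf
Hunk 2: at line 3 remove [opg,bub,gpa] add [wsq,mwc,uuakw] -> 7 lines: lpxud epmpv zxqez wsq mwc uuakw alcf
Hunk 3: at line 2 remove [zxqez,wsq] add [ldirs,pnqb,pgk] -> 8 lines: lpxud epmpv ldirs pnqb pgk mwc uuakw alcf
Hunk 4: at line 3 remove [pnqb,pgk,mwc] add [aflfv,qqynu] -> 7 lines: lpxud epmpv ldirs aflfv qqynu uuakw alcf
Hunk 5: at line 2 remove [aflfv,qqynu] add [wju,gzq] -> 7 lines: lpxud epmpv ldirs wju gzq uuakw alcf
Hunk 6: at line 2 remove [wju] add [qck,key] -> 8 lines: lpxud epmpv ldirs qck key gzq uuakw alcf

Answer: lpxud
epmpv
ldirs
qck
key
gzq
uuakw
alcf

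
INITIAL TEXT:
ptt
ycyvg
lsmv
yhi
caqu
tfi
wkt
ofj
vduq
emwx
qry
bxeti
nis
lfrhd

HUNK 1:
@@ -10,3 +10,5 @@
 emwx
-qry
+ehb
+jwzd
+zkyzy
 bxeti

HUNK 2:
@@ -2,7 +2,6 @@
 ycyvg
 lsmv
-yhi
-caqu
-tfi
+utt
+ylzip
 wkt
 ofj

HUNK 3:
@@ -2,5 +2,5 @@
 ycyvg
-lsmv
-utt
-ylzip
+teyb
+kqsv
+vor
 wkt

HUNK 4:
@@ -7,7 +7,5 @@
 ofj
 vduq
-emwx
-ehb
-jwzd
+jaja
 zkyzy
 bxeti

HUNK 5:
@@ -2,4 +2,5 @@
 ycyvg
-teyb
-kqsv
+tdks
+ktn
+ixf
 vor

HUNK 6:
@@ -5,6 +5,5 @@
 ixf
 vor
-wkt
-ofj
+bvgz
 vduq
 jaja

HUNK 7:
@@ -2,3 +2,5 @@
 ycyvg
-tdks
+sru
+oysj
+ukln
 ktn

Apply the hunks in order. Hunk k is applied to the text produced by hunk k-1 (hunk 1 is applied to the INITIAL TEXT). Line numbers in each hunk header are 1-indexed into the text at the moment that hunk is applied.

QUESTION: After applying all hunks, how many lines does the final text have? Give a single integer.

Answer: 15

Derivation:
Hunk 1: at line 10 remove [qry] add [ehb,jwzd,zkyzy] -> 16 lines: ptt ycyvg lsmv yhi caqu tfi wkt ofj vduq emwx ehb jwzd zkyzy bxeti nis lfrhd
Hunk 2: at line 2 remove [yhi,caqu,tfi] add [utt,ylzip] -> 15 lines: ptt ycyvg lsmv utt ylzip wkt ofj vduq emwx ehb jwzd zkyzy bxeti nis lfrhd
Hunk 3: at line 2 remove [lsmv,utt,ylzip] add [teyb,kqsv,vor] -> 15 lines: ptt ycyvg teyb kqsv vor wkt ofj vduq emwx ehb jwzd zkyzy bxeti nis lfrhd
Hunk 4: at line 7 remove [emwx,ehb,jwzd] add [jaja] -> 13 lines: ptt ycyvg teyb kqsv vor wkt ofj vduq jaja zkyzy bxeti nis lfrhd
Hunk 5: at line 2 remove [teyb,kqsv] add [tdks,ktn,ixf] -> 14 lines: ptt ycyvg tdks ktn ixf vor wkt ofj vduq jaja zkyzy bxeti nis lfrhd
Hunk 6: at line 5 remove [wkt,ofj] add [bvgz] -> 13 lines: ptt ycyvg tdks ktn ixf vor bvgz vduq jaja zkyzy bxeti nis lfrhd
Hunk 7: at line 2 remove [tdks] add [sru,oysj,ukln] -> 15 lines: ptt ycyvg sru oysj ukln ktn ixf vor bvgz vduq jaja zkyzy bxeti nis lfrhd
Final line count: 15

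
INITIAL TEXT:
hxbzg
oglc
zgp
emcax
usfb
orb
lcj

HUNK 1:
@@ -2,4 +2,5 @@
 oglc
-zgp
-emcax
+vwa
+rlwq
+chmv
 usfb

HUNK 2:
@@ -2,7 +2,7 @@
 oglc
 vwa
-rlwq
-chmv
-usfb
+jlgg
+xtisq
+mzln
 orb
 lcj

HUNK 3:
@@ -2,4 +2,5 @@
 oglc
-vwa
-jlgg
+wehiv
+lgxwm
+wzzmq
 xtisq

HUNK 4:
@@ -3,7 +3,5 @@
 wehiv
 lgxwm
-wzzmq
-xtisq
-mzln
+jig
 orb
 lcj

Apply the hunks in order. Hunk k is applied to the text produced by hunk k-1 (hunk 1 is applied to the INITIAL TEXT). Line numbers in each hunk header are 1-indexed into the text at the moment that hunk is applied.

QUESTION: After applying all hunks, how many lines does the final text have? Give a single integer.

Hunk 1: at line 2 remove [zgp,emcax] add [vwa,rlwq,chmv] -> 8 lines: hxbzg oglc vwa rlwq chmv usfb orb lcj
Hunk 2: at line 2 remove [rlwq,chmv,usfb] add [jlgg,xtisq,mzln] -> 8 lines: hxbzg oglc vwa jlgg xtisq mzln orb lcj
Hunk 3: at line 2 remove [vwa,jlgg] add [wehiv,lgxwm,wzzmq] -> 9 lines: hxbzg oglc wehiv lgxwm wzzmq xtisq mzln orb lcj
Hunk 4: at line 3 remove [wzzmq,xtisq,mzln] add [jig] -> 7 lines: hxbzg oglc wehiv lgxwm jig orb lcj
Final line count: 7

Answer: 7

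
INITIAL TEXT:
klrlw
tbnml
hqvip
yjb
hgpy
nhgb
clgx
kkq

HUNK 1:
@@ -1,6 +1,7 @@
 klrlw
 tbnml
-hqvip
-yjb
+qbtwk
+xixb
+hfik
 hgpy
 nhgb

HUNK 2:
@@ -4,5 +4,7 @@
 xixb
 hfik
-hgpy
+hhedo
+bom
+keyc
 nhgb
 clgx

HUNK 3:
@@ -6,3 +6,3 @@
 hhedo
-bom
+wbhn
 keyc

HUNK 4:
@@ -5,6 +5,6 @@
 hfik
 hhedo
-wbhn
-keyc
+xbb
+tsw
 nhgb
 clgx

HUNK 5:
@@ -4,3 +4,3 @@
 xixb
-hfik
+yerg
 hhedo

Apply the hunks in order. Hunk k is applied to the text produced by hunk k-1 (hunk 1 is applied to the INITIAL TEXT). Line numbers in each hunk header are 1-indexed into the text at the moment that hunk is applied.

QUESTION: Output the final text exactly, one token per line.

Hunk 1: at line 1 remove [hqvip,yjb] add [qbtwk,xixb,hfik] -> 9 lines: klrlw tbnml qbtwk xixb hfik hgpy nhgb clgx kkq
Hunk 2: at line 4 remove [hgpy] add [hhedo,bom,keyc] -> 11 lines: klrlw tbnml qbtwk xixb hfik hhedo bom keyc nhgb clgx kkq
Hunk 3: at line 6 remove [bom] add [wbhn] -> 11 lines: klrlw tbnml qbtwk xixb hfik hhedo wbhn keyc nhgb clgx kkq
Hunk 4: at line 5 remove [wbhn,keyc] add [xbb,tsw] -> 11 lines: klrlw tbnml qbtwk xixb hfik hhedo xbb tsw nhgb clgx kkq
Hunk 5: at line 4 remove [hfik] add [yerg] -> 11 lines: klrlw tbnml qbtwk xixb yerg hhedo xbb tsw nhgb clgx kkq

Answer: klrlw
tbnml
qbtwk
xixb
yerg
hhedo
xbb
tsw
nhgb
clgx
kkq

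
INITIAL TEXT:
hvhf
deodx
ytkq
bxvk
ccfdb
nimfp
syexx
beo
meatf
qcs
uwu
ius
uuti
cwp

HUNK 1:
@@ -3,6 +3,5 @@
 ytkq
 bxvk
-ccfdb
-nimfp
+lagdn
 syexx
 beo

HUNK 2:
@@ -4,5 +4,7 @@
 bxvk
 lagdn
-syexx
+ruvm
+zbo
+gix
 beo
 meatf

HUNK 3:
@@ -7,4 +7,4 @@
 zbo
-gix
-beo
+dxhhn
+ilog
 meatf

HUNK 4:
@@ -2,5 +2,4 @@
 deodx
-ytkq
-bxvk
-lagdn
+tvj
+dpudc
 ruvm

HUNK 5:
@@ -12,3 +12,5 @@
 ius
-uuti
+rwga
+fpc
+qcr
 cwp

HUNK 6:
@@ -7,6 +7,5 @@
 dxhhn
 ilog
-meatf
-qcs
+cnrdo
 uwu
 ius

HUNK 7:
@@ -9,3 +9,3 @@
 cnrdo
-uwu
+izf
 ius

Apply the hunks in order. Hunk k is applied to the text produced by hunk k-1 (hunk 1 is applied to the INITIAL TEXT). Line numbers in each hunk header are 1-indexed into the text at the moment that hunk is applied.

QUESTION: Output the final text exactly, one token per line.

Answer: hvhf
deodx
tvj
dpudc
ruvm
zbo
dxhhn
ilog
cnrdo
izf
ius
rwga
fpc
qcr
cwp

Derivation:
Hunk 1: at line 3 remove [ccfdb,nimfp] add [lagdn] -> 13 lines: hvhf deodx ytkq bxvk lagdn syexx beo meatf qcs uwu ius uuti cwp
Hunk 2: at line 4 remove [syexx] add [ruvm,zbo,gix] -> 15 lines: hvhf deodx ytkq bxvk lagdn ruvm zbo gix beo meatf qcs uwu ius uuti cwp
Hunk 3: at line 7 remove [gix,beo] add [dxhhn,ilog] -> 15 lines: hvhf deodx ytkq bxvk lagdn ruvm zbo dxhhn ilog meatf qcs uwu ius uuti cwp
Hunk 4: at line 2 remove [ytkq,bxvk,lagdn] add [tvj,dpudc] -> 14 lines: hvhf deodx tvj dpudc ruvm zbo dxhhn ilog meatf qcs uwu ius uuti cwp
Hunk 5: at line 12 remove [uuti] add [rwga,fpc,qcr] -> 16 lines: hvhf deodx tvj dpudc ruvm zbo dxhhn ilog meatf qcs uwu ius rwga fpc qcr cwp
Hunk 6: at line 7 remove [meatf,qcs] add [cnrdo] -> 15 lines: hvhf deodx tvj dpudc ruvm zbo dxhhn ilog cnrdo uwu ius rwga fpc qcr cwp
Hunk 7: at line 9 remove [uwu] add [izf] -> 15 lines: hvhf deodx tvj dpudc ruvm zbo dxhhn ilog cnrdo izf ius rwga fpc qcr cwp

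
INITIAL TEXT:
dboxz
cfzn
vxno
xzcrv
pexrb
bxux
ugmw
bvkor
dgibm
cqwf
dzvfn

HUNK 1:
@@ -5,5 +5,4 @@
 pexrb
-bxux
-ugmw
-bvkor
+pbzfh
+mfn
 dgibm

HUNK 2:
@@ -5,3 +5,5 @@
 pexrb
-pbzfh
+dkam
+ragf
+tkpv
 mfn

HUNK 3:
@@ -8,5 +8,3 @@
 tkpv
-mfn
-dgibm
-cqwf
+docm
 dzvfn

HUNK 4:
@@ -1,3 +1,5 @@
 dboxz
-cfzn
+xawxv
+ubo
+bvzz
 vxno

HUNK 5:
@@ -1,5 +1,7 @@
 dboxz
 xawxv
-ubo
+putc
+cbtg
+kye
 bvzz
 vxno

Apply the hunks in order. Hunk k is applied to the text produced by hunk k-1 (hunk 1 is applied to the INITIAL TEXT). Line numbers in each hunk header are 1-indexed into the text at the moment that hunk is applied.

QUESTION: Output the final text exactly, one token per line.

Answer: dboxz
xawxv
putc
cbtg
kye
bvzz
vxno
xzcrv
pexrb
dkam
ragf
tkpv
docm
dzvfn

Derivation:
Hunk 1: at line 5 remove [bxux,ugmw,bvkor] add [pbzfh,mfn] -> 10 lines: dboxz cfzn vxno xzcrv pexrb pbzfh mfn dgibm cqwf dzvfn
Hunk 2: at line 5 remove [pbzfh] add [dkam,ragf,tkpv] -> 12 lines: dboxz cfzn vxno xzcrv pexrb dkam ragf tkpv mfn dgibm cqwf dzvfn
Hunk 3: at line 8 remove [mfn,dgibm,cqwf] add [docm] -> 10 lines: dboxz cfzn vxno xzcrv pexrb dkam ragf tkpv docm dzvfn
Hunk 4: at line 1 remove [cfzn] add [xawxv,ubo,bvzz] -> 12 lines: dboxz xawxv ubo bvzz vxno xzcrv pexrb dkam ragf tkpv docm dzvfn
Hunk 5: at line 1 remove [ubo] add [putc,cbtg,kye] -> 14 lines: dboxz xawxv putc cbtg kye bvzz vxno xzcrv pexrb dkam ragf tkpv docm dzvfn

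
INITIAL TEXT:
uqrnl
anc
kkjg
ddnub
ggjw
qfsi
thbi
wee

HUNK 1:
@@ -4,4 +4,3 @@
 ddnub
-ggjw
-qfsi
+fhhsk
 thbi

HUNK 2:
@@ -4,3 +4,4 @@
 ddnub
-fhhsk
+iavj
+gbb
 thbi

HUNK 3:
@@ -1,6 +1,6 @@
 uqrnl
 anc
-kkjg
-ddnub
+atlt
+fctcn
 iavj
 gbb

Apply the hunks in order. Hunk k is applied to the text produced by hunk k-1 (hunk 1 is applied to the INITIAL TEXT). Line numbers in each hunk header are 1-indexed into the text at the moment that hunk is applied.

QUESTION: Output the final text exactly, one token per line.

Hunk 1: at line 4 remove [ggjw,qfsi] add [fhhsk] -> 7 lines: uqrnl anc kkjg ddnub fhhsk thbi wee
Hunk 2: at line 4 remove [fhhsk] add [iavj,gbb] -> 8 lines: uqrnl anc kkjg ddnub iavj gbb thbi wee
Hunk 3: at line 1 remove [kkjg,ddnub] add [atlt,fctcn] -> 8 lines: uqrnl anc atlt fctcn iavj gbb thbi wee

Answer: uqrnl
anc
atlt
fctcn
iavj
gbb
thbi
wee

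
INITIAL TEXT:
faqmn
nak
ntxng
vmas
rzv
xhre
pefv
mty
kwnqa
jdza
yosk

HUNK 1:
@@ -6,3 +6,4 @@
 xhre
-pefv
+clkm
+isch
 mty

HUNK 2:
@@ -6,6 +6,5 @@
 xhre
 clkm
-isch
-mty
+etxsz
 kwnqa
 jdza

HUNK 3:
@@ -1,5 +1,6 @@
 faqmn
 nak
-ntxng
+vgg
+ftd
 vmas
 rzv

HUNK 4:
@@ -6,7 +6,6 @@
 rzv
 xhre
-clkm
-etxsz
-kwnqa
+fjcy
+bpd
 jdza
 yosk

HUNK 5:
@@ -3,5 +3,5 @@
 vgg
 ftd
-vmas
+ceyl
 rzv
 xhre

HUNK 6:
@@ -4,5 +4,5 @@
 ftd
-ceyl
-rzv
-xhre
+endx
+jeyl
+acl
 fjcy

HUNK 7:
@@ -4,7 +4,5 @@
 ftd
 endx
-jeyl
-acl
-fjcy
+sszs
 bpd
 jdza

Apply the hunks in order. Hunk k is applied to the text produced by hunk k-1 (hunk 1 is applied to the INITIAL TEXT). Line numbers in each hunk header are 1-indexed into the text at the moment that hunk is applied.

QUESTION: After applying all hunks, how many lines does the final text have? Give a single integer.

Answer: 9

Derivation:
Hunk 1: at line 6 remove [pefv] add [clkm,isch] -> 12 lines: faqmn nak ntxng vmas rzv xhre clkm isch mty kwnqa jdza yosk
Hunk 2: at line 6 remove [isch,mty] add [etxsz] -> 11 lines: faqmn nak ntxng vmas rzv xhre clkm etxsz kwnqa jdza yosk
Hunk 3: at line 1 remove [ntxng] add [vgg,ftd] -> 12 lines: faqmn nak vgg ftd vmas rzv xhre clkm etxsz kwnqa jdza yosk
Hunk 4: at line 6 remove [clkm,etxsz,kwnqa] add [fjcy,bpd] -> 11 lines: faqmn nak vgg ftd vmas rzv xhre fjcy bpd jdza yosk
Hunk 5: at line 3 remove [vmas] add [ceyl] -> 11 lines: faqmn nak vgg ftd ceyl rzv xhre fjcy bpd jdza yosk
Hunk 6: at line 4 remove [ceyl,rzv,xhre] add [endx,jeyl,acl] -> 11 lines: faqmn nak vgg ftd endx jeyl acl fjcy bpd jdza yosk
Hunk 7: at line 4 remove [jeyl,acl,fjcy] add [sszs] -> 9 lines: faqmn nak vgg ftd endx sszs bpd jdza yosk
Final line count: 9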